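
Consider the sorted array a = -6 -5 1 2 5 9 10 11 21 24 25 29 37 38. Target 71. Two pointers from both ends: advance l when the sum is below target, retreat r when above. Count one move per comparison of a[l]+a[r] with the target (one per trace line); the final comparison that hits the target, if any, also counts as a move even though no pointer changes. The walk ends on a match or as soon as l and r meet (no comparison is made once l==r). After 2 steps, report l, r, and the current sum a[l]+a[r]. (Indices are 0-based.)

l=2, r=13, sum=39

[0,13] -6+38=32 <71 → l++
[1,13] -5+38=33 <71 → l++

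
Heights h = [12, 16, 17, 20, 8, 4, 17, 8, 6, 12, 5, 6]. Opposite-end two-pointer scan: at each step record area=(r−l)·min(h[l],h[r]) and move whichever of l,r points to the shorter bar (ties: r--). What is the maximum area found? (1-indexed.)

[1,12] min(12,6)*11=66 best=66 * → r--
[1,11] min(12,5)*10=50 best=66 → r--
[1,10] min(12,12)*9=108 best=108 * → r--
[1,9] min(12,6)*8=48 best=108 → r--
[1,8] min(12,8)*7=56 best=108 → r--
[1,7] min(12,17)*6=72 best=108 → l++
[2,7] min(16,17)*5=80 best=108 → l++
[3,7] min(17,17)*4=68 best=108 → r--
[3,6] min(17,4)*3=12 best=108 → r--
[3,5] min(17,8)*2=16 best=108 → r--
[3,4] min(17,20)*1=17 best=108 → l++

max area = 108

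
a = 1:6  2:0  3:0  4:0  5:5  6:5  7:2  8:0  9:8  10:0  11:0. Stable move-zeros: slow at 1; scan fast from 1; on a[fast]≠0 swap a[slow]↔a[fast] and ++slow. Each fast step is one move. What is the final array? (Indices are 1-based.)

[6, 5, 5, 2, 8, 0, 0, 0, 0, 0, 0]

(s=1,f=1) a[fast]=6≠0 swap→a[1]=6 → slow++,fast++
(s=2,f=2) a[fast]=0 → fast++
(s=2,f=3) a[fast]=0 → fast++
(s=2,f=4) a[fast]=0 → fast++
(s=2,f=5) a[fast]=5≠0 swap→a[2]=5 → slow++,fast++
(s=3,f=6) a[fast]=5≠0 swap→a[3]=5 → slow++,fast++
(s=4,f=7) a[fast]=2≠0 swap→a[4]=2 → slow++,fast++
(s=5,f=8) a[fast]=0 → fast++
(s=5,f=9) a[fast]=8≠0 swap→a[5]=8 → slow++,fast++
(s=6,f=10) a[fast]=0 → fast++
(s=6,f=11) a[fast]=0 → fast++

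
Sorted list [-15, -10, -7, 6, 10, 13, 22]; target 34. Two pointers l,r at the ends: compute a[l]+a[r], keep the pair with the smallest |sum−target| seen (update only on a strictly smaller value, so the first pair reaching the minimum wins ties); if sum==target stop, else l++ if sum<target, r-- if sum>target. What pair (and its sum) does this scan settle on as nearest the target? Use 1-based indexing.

[1,7] -15+22=7 d=27 * → l++
[2,7] -10+22=12 d=22 * → l++
[3,7] -7+22=15 d=19 * → l++
[4,7] 6+22=28 d=6 * → l++
[5,7] 10+22=32 d=2 * → l++
[6,7] 13+22=35 d=1 * → r--

pair (13, 22) with sum 35 (|Δ|=1)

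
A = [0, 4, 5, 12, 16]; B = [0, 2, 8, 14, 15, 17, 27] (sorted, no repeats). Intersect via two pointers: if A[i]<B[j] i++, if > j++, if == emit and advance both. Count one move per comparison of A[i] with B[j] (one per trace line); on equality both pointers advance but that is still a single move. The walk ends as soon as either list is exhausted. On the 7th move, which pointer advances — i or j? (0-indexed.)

j

i=0 j=0: 0==0 emit, i++,j++
i=1 j=1: 4>2, j++
i=1 j=2: 4<8, i++
i=2 j=2: 5<8, i++
i=3 j=2: 12>8, j++
i=3 j=3: 12<14, i++
i=4 j=3: 16>14, j++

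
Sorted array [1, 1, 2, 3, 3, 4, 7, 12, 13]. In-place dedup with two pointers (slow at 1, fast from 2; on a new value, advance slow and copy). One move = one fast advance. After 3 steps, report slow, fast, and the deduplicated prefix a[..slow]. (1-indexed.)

slow=3, fast=5, prefix=[1, 2, 3]

slow=1 fast=2: a[fast]=1=a[slow] dup, fast++
slow=1 fast=3: a[fast]=2≠a[slow]=1 write a[2]=2, slow++,fast++
slow=2 fast=4: a[fast]=3≠a[slow]=2 write a[3]=3, slow++,fast++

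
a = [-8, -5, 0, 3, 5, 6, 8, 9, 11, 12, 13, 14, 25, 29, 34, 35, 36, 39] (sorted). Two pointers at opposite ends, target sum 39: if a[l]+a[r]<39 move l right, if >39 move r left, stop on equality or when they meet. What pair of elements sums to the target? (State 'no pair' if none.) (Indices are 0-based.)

(0, 39)

[0,17] -8+39=31 <39 → l++
[1,17] -5+39=34 <39 → l++
[2,17] 0+39=39 → found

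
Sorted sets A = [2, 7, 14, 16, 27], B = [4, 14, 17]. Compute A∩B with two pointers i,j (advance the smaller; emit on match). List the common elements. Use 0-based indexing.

i=0 j=0: 2<4, i++
i=1 j=0: 7>4, j++
i=1 j=1: 7<14, i++
i=2 j=1: 14==14 emit, i++,j++
i=3 j=2: 16<17, i++
i=4 j=2: 27>17, j++

intersection = [14]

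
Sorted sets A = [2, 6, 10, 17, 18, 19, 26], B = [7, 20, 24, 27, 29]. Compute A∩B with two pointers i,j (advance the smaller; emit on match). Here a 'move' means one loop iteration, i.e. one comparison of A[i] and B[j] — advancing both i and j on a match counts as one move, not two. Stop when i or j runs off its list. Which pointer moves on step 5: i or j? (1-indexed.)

[i=1,j=1] 2<7 → i++
[i=2,j=1] 6<7 → i++
[i=3,j=1] 10>7 → j++
[i=3,j=2] 10<20 → i++
[i=4,j=2] 17<20 → i++

i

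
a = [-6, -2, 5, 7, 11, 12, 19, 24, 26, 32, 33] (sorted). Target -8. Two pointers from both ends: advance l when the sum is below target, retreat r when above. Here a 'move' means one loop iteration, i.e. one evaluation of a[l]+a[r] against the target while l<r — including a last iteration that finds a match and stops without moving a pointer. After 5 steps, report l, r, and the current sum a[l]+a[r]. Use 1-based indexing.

l=1, r=6, sum=6

[1,11] -6+33=27 >-8 → r--
[1,10] -6+32=26 >-8 → r--
[1,9] -6+26=20 >-8 → r--
[1,8] -6+24=18 >-8 → r--
[1,7] -6+19=13 >-8 → r--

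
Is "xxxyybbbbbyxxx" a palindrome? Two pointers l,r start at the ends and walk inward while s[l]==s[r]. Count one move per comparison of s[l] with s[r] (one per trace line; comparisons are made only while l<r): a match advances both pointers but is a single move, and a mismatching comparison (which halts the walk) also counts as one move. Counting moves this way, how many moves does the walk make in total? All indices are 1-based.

l=1 r=14: 'x'=='x', l++,r--
l=2 r=13: 'x'=='x', l++,r--
l=3 r=12: 'x'=='x', l++,r--
l=4 r=11: 'y'=='y', l++,r--
l=5 r=10: 'y'!='b', stop

5 moves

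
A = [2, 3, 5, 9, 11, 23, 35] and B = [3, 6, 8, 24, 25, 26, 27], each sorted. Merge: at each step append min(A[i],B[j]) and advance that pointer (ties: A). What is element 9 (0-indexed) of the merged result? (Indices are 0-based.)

merged[9] = 24

i=0 j=0: A[i]=2<=B[j]=3 take 2, i++
i=1 j=0: A[i]=3<=B[j]=3 take 3, i++
i=2 j=0: A[i]=5>B[j]=3 take 3, j++
i=2 j=1: A[i]=5<=B[j]=6 take 5, i++
i=3 j=1: A[i]=9>B[j]=6 take 6, j++
i=3 j=2: A[i]=9>B[j]=8 take 8, j++
i=3 j=3: A[i]=9<=B[j]=24 take 9, i++
i=4 j=3: A[i]=11<=B[j]=24 take 11, i++
i=5 j=3: A[i]=23<=B[j]=24 take 23, i++
i=6 j=3: A[i]=35>B[j]=24 take 24, j++
i=6 j=4: A[i]=35>B[j]=25 take 25, j++
i=6 j=5: A[i]=35>B[j]=26 take 26, j++
i=6 j=6: A[i]=35>B[j]=27 take 27, j++
i=6 j=7: B done, take A[i]=35, i++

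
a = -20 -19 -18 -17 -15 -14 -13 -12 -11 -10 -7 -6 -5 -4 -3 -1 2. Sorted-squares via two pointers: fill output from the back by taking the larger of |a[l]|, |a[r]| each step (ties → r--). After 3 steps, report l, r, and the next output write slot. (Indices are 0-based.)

l=3, r=16, next write slot=13

[0,16] |-20|>|2| out[16]=400 → l++
[1,16] |-19|>|2| out[15]=361 → l++
[2,16] |-18|>|2| out[14]=324 → l++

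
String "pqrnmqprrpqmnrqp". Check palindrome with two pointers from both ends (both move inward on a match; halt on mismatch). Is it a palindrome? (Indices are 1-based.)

palindrome

[1,16] 'p'=='p' → l++,r--
[2,15] 'q'=='q' → l++,r--
[3,14] 'r'=='r' → l++,r--
[4,13] 'n'=='n' → l++,r--
[5,12] 'm'=='m' → l++,r--
[6,11] 'q'=='q' → l++,r--
[7,10] 'p'=='p' → l++,r--
[8,9] 'r'=='r' → l++,r--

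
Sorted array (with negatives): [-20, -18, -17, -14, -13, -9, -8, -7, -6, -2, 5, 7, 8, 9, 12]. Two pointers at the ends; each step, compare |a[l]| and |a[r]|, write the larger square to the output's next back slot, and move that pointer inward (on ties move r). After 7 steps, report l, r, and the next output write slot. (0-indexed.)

l=5, r=12, next write slot=7

[0,14] |-20|>|12| out[14]=400 → l++
[1,14] |-18|>|12| out[13]=324 → l++
[2,14] |-17|>|12| out[12]=289 → l++
[3,14] |-14|>|12| out[11]=196 → l++
[4,14] |-13|>|12| out[10]=169 → l++
[5,14] |-9|<=|12| out[9]=144 → r--
[5,13] |-9|<=|9| out[8]=81 → r--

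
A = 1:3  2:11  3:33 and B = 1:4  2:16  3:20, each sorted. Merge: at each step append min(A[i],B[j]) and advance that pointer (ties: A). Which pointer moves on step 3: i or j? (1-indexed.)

i

[i=1,j=1] A[i]=3<=B[j]=4 take 3 → i++
[i=2,j=1] A[i]=11>B[j]=4 take 4 → j++
[i=2,j=2] A[i]=11<=B[j]=16 take 11 → i++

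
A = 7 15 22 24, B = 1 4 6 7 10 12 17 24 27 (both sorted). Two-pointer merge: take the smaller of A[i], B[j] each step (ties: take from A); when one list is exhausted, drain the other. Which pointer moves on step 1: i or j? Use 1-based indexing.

[i=1,j=1] A[i]=7>B[j]=1 take 1 → j++

j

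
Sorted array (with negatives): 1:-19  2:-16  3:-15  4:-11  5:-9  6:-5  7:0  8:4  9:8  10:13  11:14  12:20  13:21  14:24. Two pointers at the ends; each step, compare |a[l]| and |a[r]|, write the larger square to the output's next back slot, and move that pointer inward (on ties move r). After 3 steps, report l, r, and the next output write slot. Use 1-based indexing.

l=1 r=14: |-19|<=|24| out[14]=576, r--
l=1 r=13: |-19|<=|21| out[13]=441, r--
l=1 r=12: |-19|<=|20| out[12]=400, r--

l=1, r=11, next write slot=11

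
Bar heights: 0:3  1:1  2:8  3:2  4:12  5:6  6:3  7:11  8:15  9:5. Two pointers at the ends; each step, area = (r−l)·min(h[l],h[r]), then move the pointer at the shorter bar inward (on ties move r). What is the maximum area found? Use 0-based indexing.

max area = 48

l=0 r=9: min(3,5)*9=27 best=27 *, l++
l=1 r=9: min(1,5)*8=8 best=27, l++
l=2 r=9: min(8,5)*7=35 best=35 *, r--
l=2 r=8: min(8,15)*6=48 best=48 *, l++
l=3 r=8: min(2,15)*5=10 best=48, l++
l=4 r=8: min(12,15)*4=48 best=48, l++
l=5 r=8: min(6,15)*3=18 best=48, l++
l=6 r=8: min(3,15)*2=6 best=48, l++
l=7 r=8: min(11,15)*1=11 best=48, l++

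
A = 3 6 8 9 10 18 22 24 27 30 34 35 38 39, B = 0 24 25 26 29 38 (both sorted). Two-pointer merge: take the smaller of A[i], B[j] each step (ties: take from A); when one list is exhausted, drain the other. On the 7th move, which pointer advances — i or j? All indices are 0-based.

i=0 j=0: A[i]=3>B[j]=0 take 0, j++
i=0 j=1: A[i]=3<=B[j]=24 take 3, i++
i=1 j=1: A[i]=6<=B[j]=24 take 6, i++
i=2 j=1: A[i]=8<=B[j]=24 take 8, i++
i=3 j=1: A[i]=9<=B[j]=24 take 9, i++
i=4 j=1: A[i]=10<=B[j]=24 take 10, i++
i=5 j=1: A[i]=18<=B[j]=24 take 18, i++

i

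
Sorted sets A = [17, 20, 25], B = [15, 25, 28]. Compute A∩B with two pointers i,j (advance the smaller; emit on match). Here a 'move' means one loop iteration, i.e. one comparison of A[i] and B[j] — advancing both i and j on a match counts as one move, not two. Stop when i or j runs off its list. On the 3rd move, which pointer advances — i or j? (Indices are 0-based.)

i

[i=0,j=0] 17>15 → j++
[i=0,j=1] 17<25 → i++
[i=1,j=1] 20<25 → i++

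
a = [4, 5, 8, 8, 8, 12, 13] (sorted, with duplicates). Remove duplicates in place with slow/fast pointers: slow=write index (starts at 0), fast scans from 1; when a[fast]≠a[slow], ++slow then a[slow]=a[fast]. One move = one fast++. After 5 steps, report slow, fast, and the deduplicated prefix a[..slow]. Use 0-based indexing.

slow=3, fast=6, prefix=[4, 5, 8, 12]

slow=0 fast=1: a[fast]=5≠a[slow]=4 write a[1]=5, slow++,fast++
slow=1 fast=2: a[fast]=8≠a[slow]=5 write a[2]=8, slow++,fast++
slow=2 fast=3: a[fast]=8=a[slow] dup, fast++
slow=2 fast=4: a[fast]=8=a[slow] dup, fast++
slow=2 fast=5: a[fast]=12≠a[slow]=8 write a[3]=12, slow++,fast++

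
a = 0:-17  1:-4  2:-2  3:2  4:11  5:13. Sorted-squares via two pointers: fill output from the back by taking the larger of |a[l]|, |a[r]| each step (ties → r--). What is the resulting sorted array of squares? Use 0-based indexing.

[0,5] |-17|>|13| out[5]=289 → l++
[1,5] |-4|<=|13| out[4]=169 → r--
[1,4] |-4|<=|11| out[3]=121 → r--
[1,3] |-4|>|2| out[2]=16 → l++
[2,3] |-2|<=|2| out[1]=4 → r--
[2,2] |-2|<=|-2| out[0]=4 → r--

[4, 4, 16, 121, 169, 289]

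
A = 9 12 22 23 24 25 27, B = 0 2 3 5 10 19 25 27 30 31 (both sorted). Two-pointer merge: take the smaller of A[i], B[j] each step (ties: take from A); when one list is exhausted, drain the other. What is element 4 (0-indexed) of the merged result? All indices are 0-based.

merged[4] = 9

i=0 j=0: A[i]=9>B[j]=0 take 0, j++
i=0 j=1: A[i]=9>B[j]=2 take 2, j++
i=0 j=2: A[i]=9>B[j]=3 take 3, j++
i=0 j=3: A[i]=9>B[j]=5 take 5, j++
i=0 j=4: A[i]=9<=B[j]=10 take 9, i++
i=1 j=4: A[i]=12>B[j]=10 take 10, j++
i=1 j=5: A[i]=12<=B[j]=19 take 12, i++
i=2 j=5: A[i]=22>B[j]=19 take 19, j++
i=2 j=6: A[i]=22<=B[j]=25 take 22, i++
i=3 j=6: A[i]=23<=B[j]=25 take 23, i++
i=4 j=6: A[i]=24<=B[j]=25 take 24, i++
i=5 j=6: A[i]=25<=B[j]=25 take 25, i++
i=6 j=6: A[i]=27>B[j]=25 take 25, j++
i=6 j=7: A[i]=27<=B[j]=27 take 27, i++
i=7 j=7: A done, take B[j]=27, j++
i=7 j=8: A done, take B[j]=30, j++
i=7 j=9: A done, take B[j]=31, j++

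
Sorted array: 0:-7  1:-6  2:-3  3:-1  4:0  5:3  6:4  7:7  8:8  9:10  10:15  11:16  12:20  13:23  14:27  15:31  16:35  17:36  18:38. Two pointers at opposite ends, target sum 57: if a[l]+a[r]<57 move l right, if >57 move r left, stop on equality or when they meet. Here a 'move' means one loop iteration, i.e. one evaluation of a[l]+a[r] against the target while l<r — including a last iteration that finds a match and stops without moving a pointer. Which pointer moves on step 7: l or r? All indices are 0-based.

l=0 r=18: -7+38=31 <57, l++
l=1 r=18: -6+38=32 <57, l++
l=2 r=18: -3+38=35 <57, l++
l=3 r=18: -1+38=37 <57, l++
l=4 r=18: 0+38=38 <57, l++
l=5 r=18: 3+38=41 <57, l++
l=6 r=18: 4+38=42 <57, l++

l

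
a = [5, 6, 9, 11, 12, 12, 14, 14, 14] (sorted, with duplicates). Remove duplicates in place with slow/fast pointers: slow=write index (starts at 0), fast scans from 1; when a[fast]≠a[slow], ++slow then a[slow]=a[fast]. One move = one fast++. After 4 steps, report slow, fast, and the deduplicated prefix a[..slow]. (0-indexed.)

slow=0 fast=1: a[fast]=6≠a[slow]=5 write a[1]=6, slow++,fast++
slow=1 fast=2: a[fast]=9≠a[slow]=6 write a[2]=9, slow++,fast++
slow=2 fast=3: a[fast]=11≠a[slow]=9 write a[3]=11, slow++,fast++
slow=3 fast=4: a[fast]=12≠a[slow]=11 write a[4]=12, slow++,fast++

slow=4, fast=5, prefix=[5, 6, 9, 11, 12]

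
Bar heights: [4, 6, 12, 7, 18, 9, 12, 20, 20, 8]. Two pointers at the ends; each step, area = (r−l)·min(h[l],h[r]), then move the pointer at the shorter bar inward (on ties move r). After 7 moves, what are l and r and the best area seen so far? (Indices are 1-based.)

l=1 r=10: min(4,8)*9=36 best=36 *, l++
l=2 r=10: min(6,8)*8=48 best=48 *, l++
l=3 r=10: min(12,8)*7=56 best=56 *, r--
l=3 r=9: min(12,20)*6=72 best=72 *, l++
l=4 r=9: min(7,20)*5=35 best=72, l++
l=5 r=9: min(18,20)*4=72 best=72, l++
l=6 r=9: min(9,20)*3=27 best=72, l++

l=7, r=9, best area=72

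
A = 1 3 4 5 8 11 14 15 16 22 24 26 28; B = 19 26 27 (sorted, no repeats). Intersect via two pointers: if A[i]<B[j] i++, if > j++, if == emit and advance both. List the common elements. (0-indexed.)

intersection = [26]

i=0 j=0: 1<19, i++
i=1 j=0: 3<19, i++
i=2 j=0: 4<19, i++
i=3 j=0: 5<19, i++
i=4 j=0: 8<19, i++
i=5 j=0: 11<19, i++
i=6 j=0: 14<19, i++
i=7 j=0: 15<19, i++
i=8 j=0: 16<19, i++
i=9 j=0: 22>19, j++
i=9 j=1: 22<26, i++
i=10 j=1: 24<26, i++
i=11 j=1: 26==26 emit, i++,j++
i=12 j=2: 28>27, j++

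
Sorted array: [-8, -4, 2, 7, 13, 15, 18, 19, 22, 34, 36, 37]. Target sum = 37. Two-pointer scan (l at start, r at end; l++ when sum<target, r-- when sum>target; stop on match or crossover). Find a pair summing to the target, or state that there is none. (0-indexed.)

(15, 22)

l=0 r=11: -8+37=29 <37, l++
l=1 r=11: -4+37=33 <37, l++
l=2 r=11: 2+37=39 >37, r--
l=2 r=10: 2+36=38 >37, r--
l=2 r=9: 2+34=36 <37, l++
l=3 r=9: 7+34=41 >37, r--
l=3 r=8: 7+22=29 <37, l++
l=4 r=8: 13+22=35 <37, l++
l=5 r=8: 15+22=37, found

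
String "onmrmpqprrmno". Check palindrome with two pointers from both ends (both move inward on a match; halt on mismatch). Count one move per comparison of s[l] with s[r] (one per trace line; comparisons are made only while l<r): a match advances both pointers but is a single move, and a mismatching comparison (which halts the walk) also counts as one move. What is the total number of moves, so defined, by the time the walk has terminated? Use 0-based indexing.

l=0 r=12: 'o'=='o', l++,r--
l=1 r=11: 'n'=='n', l++,r--
l=2 r=10: 'm'=='m', l++,r--
l=3 r=9: 'r'=='r', l++,r--
l=4 r=8: 'm'!='r', stop

5 moves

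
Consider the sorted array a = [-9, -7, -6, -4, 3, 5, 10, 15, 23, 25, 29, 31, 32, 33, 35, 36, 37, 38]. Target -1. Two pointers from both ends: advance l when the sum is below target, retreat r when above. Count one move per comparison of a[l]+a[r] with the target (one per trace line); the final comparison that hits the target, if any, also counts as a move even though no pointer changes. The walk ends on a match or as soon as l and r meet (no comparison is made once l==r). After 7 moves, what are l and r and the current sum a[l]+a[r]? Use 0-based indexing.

l=0, r=10, sum=20

[0,17] -9+38=29 >-1 → r--
[0,16] -9+37=28 >-1 → r--
[0,15] -9+36=27 >-1 → r--
[0,14] -9+35=26 >-1 → r--
[0,13] -9+33=24 >-1 → r--
[0,12] -9+32=23 >-1 → r--
[0,11] -9+31=22 >-1 → r--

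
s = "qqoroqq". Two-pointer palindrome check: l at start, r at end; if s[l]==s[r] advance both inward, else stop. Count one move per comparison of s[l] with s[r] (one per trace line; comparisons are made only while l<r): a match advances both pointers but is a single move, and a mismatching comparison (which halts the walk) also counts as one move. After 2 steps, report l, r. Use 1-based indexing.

[1,7] 'q'=='q' → l++,r--
[2,6] 'q'=='q' → l++,r--

l=3, r=5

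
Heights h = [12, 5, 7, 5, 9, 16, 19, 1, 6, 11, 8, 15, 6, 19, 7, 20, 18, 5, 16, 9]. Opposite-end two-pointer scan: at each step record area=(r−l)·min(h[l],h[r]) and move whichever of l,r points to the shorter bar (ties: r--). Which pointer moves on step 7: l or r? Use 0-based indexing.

r

l=0 r=19: min(12,9)*19=171 best=171 *, r--
l=0 r=18: min(12,16)*18=216 best=216 *, l++
l=1 r=18: min(5,16)*17=85 best=216, l++
l=2 r=18: min(7,16)*16=112 best=216, l++
l=3 r=18: min(5,16)*15=75 best=216, l++
l=4 r=18: min(9,16)*14=126 best=216, l++
l=5 r=18: min(16,16)*13=208 best=216, r--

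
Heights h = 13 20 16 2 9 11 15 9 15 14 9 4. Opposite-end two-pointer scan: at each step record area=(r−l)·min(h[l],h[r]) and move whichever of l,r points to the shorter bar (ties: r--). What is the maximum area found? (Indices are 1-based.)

[1,12] min(13,4)*11=44 best=44 * → r--
[1,11] min(13,9)*10=90 best=90 * → r--
[1,10] min(13,14)*9=117 best=117 * → l++
[2,10] min(20,14)*8=112 best=117 → r--
[2,9] min(20,15)*7=105 best=117 → r--
[2,8] min(20,9)*6=54 best=117 → r--
[2,7] min(20,15)*5=75 best=117 → r--
[2,6] min(20,11)*4=44 best=117 → r--
[2,5] min(20,9)*3=27 best=117 → r--
[2,4] min(20,2)*2=4 best=117 → r--
[2,3] min(20,16)*1=16 best=117 → r--

max area = 117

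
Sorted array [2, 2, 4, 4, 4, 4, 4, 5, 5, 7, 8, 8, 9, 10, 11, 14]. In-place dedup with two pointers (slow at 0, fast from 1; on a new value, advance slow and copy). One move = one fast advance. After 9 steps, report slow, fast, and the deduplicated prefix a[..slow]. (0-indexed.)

(s=0,f=1) a[fast]=2=a[slow] dup → fast++
(s=0,f=2) a[fast]=4≠a[slow]=2 write a[1]=4 → slow++,fast++
(s=1,f=3) a[fast]=4=a[slow] dup → fast++
(s=1,f=4) a[fast]=4=a[slow] dup → fast++
(s=1,f=5) a[fast]=4=a[slow] dup → fast++
(s=1,f=6) a[fast]=4=a[slow] dup → fast++
(s=1,f=7) a[fast]=5≠a[slow]=4 write a[2]=5 → slow++,fast++
(s=2,f=8) a[fast]=5=a[slow] dup → fast++
(s=2,f=9) a[fast]=7≠a[slow]=5 write a[3]=7 → slow++,fast++

slow=3, fast=10, prefix=[2, 4, 5, 7]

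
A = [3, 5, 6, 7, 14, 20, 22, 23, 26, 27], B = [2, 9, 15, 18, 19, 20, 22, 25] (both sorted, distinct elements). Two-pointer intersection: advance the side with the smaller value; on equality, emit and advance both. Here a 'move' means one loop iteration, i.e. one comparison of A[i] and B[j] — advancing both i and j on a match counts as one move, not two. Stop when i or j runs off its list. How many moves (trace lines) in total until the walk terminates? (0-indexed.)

i=0 j=0: 3>2, j++
i=0 j=1: 3<9, i++
i=1 j=1: 5<9, i++
i=2 j=1: 6<9, i++
i=3 j=1: 7<9, i++
i=4 j=1: 14>9, j++
i=4 j=2: 14<15, i++
i=5 j=2: 20>15, j++
i=5 j=3: 20>18, j++
i=5 j=4: 20>19, j++
i=5 j=5: 20==20 emit, i++,j++
i=6 j=6: 22==22 emit, i++,j++
i=7 j=7: 23<25, i++
i=8 j=7: 26>25, j++

14 moves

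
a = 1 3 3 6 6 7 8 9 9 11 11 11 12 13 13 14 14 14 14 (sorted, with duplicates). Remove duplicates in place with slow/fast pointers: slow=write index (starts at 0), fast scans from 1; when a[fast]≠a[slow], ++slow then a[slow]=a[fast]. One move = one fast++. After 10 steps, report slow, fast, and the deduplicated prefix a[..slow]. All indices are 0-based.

(s=0,f=1) a[fast]=3≠a[slow]=1 write a[1]=3 → slow++,fast++
(s=1,f=2) a[fast]=3=a[slow] dup → fast++
(s=1,f=3) a[fast]=6≠a[slow]=3 write a[2]=6 → slow++,fast++
(s=2,f=4) a[fast]=6=a[slow] dup → fast++
(s=2,f=5) a[fast]=7≠a[slow]=6 write a[3]=7 → slow++,fast++
(s=3,f=6) a[fast]=8≠a[slow]=7 write a[4]=8 → slow++,fast++
(s=4,f=7) a[fast]=9≠a[slow]=8 write a[5]=9 → slow++,fast++
(s=5,f=8) a[fast]=9=a[slow] dup → fast++
(s=5,f=9) a[fast]=11≠a[slow]=9 write a[6]=11 → slow++,fast++
(s=6,f=10) a[fast]=11=a[slow] dup → fast++

slow=6, fast=11, prefix=[1, 3, 6, 7, 8, 9, 11]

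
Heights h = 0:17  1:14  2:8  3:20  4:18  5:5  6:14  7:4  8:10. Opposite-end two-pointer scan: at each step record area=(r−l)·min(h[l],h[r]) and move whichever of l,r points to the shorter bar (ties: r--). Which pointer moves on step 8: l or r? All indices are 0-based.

r

[0,8] min(17,10)*8=80 best=80 * → r--
[0,7] min(17,4)*7=28 best=80 → r--
[0,6] min(17,14)*6=84 best=84 * → r--
[0,5] min(17,5)*5=25 best=84 → r--
[0,4] min(17,18)*4=68 best=84 → l++
[1,4] min(14,18)*3=42 best=84 → l++
[2,4] min(8,18)*2=16 best=84 → l++
[3,4] min(20,18)*1=18 best=84 → r--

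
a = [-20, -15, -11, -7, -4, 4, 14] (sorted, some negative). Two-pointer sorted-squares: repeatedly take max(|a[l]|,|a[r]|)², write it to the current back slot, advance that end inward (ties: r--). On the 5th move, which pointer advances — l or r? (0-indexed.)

[0,6] |-20|>|14| out[6]=400 → l++
[1,6] |-15|>|14| out[5]=225 → l++
[2,6] |-11|<=|14| out[4]=196 → r--
[2,5] |-11|>|4| out[3]=121 → l++
[3,5] |-7|>|4| out[2]=49 → l++

l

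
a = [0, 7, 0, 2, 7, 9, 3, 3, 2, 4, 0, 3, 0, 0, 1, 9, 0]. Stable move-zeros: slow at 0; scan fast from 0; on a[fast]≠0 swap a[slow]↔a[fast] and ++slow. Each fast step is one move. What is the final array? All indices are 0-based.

[7, 2, 7, 9, 3, 3, 2, 4, 3, 1, 9, 0, 0, 0, 0, 0, 0]

slow=0 fast=0: a[fast]=0, fast++
slow=0 fast=1: a[fast]=7≠0 swap→a[0]=7, slow++,fast++
slow=1 fast=2: a[fast]=0, fast++
slow=1 fast=3: a[fast]=2≠0 swap→a[1]=2, slow++,fast++
slow=2 fast=4: a[fast]=7≠0 swap→a[2]=7, slow++,fast++
slow=3 fast=5: a[fast]=9≠0 swap→a[3]=9, slow++,fast++
slow=4 fast=6: a[fast]=3≠0 swap→a[4]=3, slow++,fast++
slow=5 fast=7: a[fast]=3≠0 swap→a[5]=3, slow++,fast++
slow=6 fast=8: a[fast]=2≠0 swap→a[6]=2, slow++,fast++
slow=7 fast=9: a[fast]=4≠0 swap→a[7]=4, slow++,fast++
slow=8 fast=10: a[fast]=0, fast++
slow=8 fast=11: a[fast]=3≠0 swap→a[8]=3, slow++,fast++
slow=9 fast=12: a[fast]=0, fast++
slow=9 fast=13: a[fast]=0, fast++
slow=9 fast=14: a[fast]=1≠0 swap→a[9]=1, slow++,fast++
slow=10 fast=15: a[fast]=9≠0 swap→a[10]=9, slow++,fast++
slow=11 fast=16: a[fast]=0, fast++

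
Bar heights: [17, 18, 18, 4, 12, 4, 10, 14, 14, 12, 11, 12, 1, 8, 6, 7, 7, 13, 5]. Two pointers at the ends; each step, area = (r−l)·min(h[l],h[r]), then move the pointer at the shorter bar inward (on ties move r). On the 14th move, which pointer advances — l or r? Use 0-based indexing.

r

l=0 r=18: min(17,5)*18=90 best=90 *, r--
l=0 r=17: min(17,13)*17=221 best=221 *, r--
l=0 r=16: min(17,7)*16=112 best=221, r--
l=0 r=15: min(17,7)*15=105 best=221, r--
l=0 r=14: min(17,6)*14=84 best=221, r--
l=0 r=13: min(17,8)*13=104 best=221, r--
l=0 r=12: min(17,1)*12=12 best=221, r--
l=0 r=11: min(17,12)*11=132 best=221, r--
l=0 r=10: min(17,11)*10=110 best=221, r--
l=0 r=9: min(17,12)*9=108 best=221, r--
l=0 r=8: min(17,14)*8=112 best=221, r--
l=0 r=7: min(17,14)*7=98 best=221, r--
l=0 r=6: min(17,10)*6=60 best=221, r--
l=0 r=5: min(17,4)*5=20 best=221, r--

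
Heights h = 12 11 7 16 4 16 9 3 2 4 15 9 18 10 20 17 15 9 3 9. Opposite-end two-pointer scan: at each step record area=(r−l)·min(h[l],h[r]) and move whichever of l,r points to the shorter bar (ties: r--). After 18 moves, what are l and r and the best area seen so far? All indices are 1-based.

l=1 r=20: min(12,9)*19=171 best=171 *, r--
l=1 r=19: min(12,3)*18=54 best=171, r--
l=1 r=18: min(12,9)*17=153 best=171, r--
l=1 r=17: min(12,15)*16=192 best=192 *, l++
l=2 r=17: min(11,15)*15=165 best=192, l++
l=3 r=17: min(7,15)*14=98 best=192, l++
l=4 r=17: min(16,15)*13=195 best=195 *, r--
l=4 r=16: min(16,17)*12=192 best=195, l++
l=5 r=16: min(4,17)*11=44 best=195, l++
l=6 r=16: min(16,17)*10=160 best=195, l++
l=7 r=16: min(9,17)*9=81 best=195, l++
l=8 r=16: min(3,17)*8=24 best=195, l++
l=9 r=16: min(2,17)*7=14 best=195, l++
l=10 r=16: min(4,17)*6=24 best=195, l++
l=11 r=16: min(15,17)*5=75 best=195, l++
l=12 r=16: min(9,17)*4=36 best=195, l++
l=13 r=16: min(18,17)*3=51 best=195, r--
l=13 r=15: min(18,20)*2=36 best=195, l++

l=14, r=15, best area=195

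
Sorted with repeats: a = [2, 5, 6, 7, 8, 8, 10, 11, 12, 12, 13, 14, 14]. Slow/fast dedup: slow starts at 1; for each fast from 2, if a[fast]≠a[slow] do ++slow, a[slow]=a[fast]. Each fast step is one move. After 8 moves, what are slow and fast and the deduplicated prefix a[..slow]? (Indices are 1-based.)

slow=8, fast=10, prefix=[2, 5, 6, 7, 8, 10, 11, 12]

(s=1,f=2) a[fast]=5≠a[slow]=2 write a[2]=5 → slow++,fast++
(s=2,f=3) a[fast]=6≠a[slow]=5 write a[3]=6 → slow++,fast++
(s=3,f=4) a[fast]=7≠a[slow]=6 write a[4]=7 → slow++,fast++
(s=4,f=5) a[fast]=8≠a[slow]=7 write a[5]=8 → slow++,fast++
(s=5,f=6) a[fast]=8=a[slow] dup → fast++
(s=5,f=7) a[fast]=10≠a[slow]=8 write a[6]=10 → slow++,fast++
(s=6,f=8) a[fast]=11≠a[slow]=10 write a[7]=11 → slow++,fast++
(s=7,f=9) a[fast]=12≠a[slow]=11 write a[8]=12 → slow++,fast++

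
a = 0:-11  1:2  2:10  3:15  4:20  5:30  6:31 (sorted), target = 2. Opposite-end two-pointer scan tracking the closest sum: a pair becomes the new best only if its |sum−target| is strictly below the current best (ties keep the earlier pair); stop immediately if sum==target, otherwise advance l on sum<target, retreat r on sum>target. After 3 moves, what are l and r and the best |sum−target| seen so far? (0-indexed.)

[0,6] -11+31=20 d=18 * → r--
[0,5] -11+30=19 d=17 * → r--
[0,4] -11+20=9 d=7 * → r--

l=0, r=3, best |Δ|=7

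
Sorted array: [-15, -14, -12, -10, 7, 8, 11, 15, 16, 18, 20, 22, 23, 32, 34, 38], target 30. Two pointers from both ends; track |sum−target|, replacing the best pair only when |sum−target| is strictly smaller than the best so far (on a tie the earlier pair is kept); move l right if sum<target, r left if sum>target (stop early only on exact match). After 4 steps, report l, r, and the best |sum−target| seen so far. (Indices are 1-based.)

l=1 r=16: -15+38=23 d=7 *, l++
l=2 r=16: -14+38=24 d=6 *, l++
l=3 r=16: -12+38=26 d=4 *, l++
l=4 r=16: -10+38=28 d=2 *, l++

l=5, r=16, best |Δ|=2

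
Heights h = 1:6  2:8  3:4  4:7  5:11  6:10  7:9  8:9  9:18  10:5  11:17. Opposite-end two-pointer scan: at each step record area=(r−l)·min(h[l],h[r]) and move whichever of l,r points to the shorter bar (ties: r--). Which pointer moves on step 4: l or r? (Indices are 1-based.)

l

l=1 r=11: min(6,17)*10=60 best=60 *, l++
l=2 r=11: min(8,17)*9=72 best=72 *, l++
l=3 r=11: min(4,17)*8=32 best=72, l++
l=4 r=11: min(7,17)*7=49 best=72, l++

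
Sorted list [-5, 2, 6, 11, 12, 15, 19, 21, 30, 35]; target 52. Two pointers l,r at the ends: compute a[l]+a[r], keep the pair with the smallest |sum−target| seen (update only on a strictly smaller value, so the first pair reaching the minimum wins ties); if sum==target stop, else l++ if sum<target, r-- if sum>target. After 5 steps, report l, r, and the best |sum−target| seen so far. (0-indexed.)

l=0 r=9: -5+35=30 d=22 *, l++
l=1 r=9: 2+35=37 d=15 *, l++
l=2 r=9: 6+35=41 d=11 *, l++
l=3 r=9: 11+35=46 d=6 *, l++
l=4 r=9: 12+35=47 d=5 *, l++

l=5, r=9, best |Δ|=5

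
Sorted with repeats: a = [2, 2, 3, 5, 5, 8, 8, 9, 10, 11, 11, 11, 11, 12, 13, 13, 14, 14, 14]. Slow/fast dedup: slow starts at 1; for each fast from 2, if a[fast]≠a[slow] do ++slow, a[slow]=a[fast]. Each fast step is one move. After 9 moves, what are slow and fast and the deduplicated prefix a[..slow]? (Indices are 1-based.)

(s=1,f=2) a[fast]=2=a[slow] dup → fast++
(s=1,f=3) a[fast]=3≠a[slow]=2 write a[2]=3 → slow++,fast++
(s=2,f=4) a[fast]=5≠a[slow]=3 write a[3]=5 → slow++,fast++
(s=3,f=5) a[fast]=5=a[slow] dup → fast++
(s=3,f=6) a[fast]=8≠a[slow]=5 write a[4]=8 → slow++,fast++
(s=4,f=7) a[fast]=8=a[slow] dup → fast++
(s=4,f=8) a[fast]=9≠a[slow]=8 write a[5]=9 → slow++,fast++
(s=5,f=9) a[fast]=10≠a[slow]=9 write a[6]=10 → slow++,fast++
(s=6,f=10) a[fast]=11≠a[slow]=10 write a[7]=11 → slow++,fast++

slow=7, fast=11, prefix=[2, 3, 5, 8, 9, 10, 11]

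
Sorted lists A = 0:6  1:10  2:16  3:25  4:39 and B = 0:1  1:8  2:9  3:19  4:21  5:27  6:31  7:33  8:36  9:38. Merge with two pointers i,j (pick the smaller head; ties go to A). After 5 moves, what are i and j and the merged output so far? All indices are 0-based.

i=2, j=3, merged so far=[1, 6, 8, 9, 10]

i=0 j=0: A[i]=6>B[j]=1 take 1, j++
i=0 j=1: A[i]=6<=B[j]=8 take 6, i++
i=1 j=1: A[i]=10>B[j]=8 take 8, j++
i=1 j=2: A[i]=10>B[j]=9 take 9, j++
i=1 j=3: A[i]=10<=B[j]=19 take 10, i++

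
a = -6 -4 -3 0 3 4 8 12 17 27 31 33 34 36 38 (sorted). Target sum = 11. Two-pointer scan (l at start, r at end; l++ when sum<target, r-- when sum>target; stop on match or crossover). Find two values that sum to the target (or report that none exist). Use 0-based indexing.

l=0 r=14: -6+38=32 >11, r--
l=0 r=13: -6+36=30 >11, r--
l=0 r=12: -6+34=28 >11, r--
l=0 r=11: -6+33=27 >11, r--
l=0 r=10: -6+31=25 >11, r--
l=0 r=9: -6+27=21 >11, r--
l=0 r=8: -6+17=11, found

(-6, 17)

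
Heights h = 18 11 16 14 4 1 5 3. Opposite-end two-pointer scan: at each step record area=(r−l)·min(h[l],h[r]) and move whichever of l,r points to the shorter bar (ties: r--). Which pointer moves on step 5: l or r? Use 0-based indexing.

[0,7] min(18,3)*7=21 best=21 * → r--
[0,6] min(18,5)*6=30 best=30 * → r--
[0,5] min(18,1)*5=5 best=30 → r--
[0,4] min(18,4)*4=16 best=30 → r--
[0,3] min(18,14)*3=42 best=42 * → r--

r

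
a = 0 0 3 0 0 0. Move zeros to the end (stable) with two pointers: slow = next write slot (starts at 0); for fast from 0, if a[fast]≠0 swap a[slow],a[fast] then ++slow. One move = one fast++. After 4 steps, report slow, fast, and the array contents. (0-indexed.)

(s=0,f=0) a[fast]=0 → fast++
(s=0,f=1) a[fast]=0 → fast++
(s=0,f=2) a[fast]=3≠0 swap→a[0]=3 → slow++,fast++
(s=1,f=3) a[fast]=0 → fast++

slow=1, fast=4, a=[3, 0, 0, 0, 0, 0]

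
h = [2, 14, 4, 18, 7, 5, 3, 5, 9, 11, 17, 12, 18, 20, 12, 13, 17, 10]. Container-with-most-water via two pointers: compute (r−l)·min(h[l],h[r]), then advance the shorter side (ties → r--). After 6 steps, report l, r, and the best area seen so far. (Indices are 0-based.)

l=3, r=14, best area=221

l=0 r=17: min(2,10)*17=34 best=34 *, l++
l=1 r=17: min(14,10)*16=160 best=160 *, r--
l=1 r=16: min(14,17)*15=210 best=210 *, l++
l=2 r=16: min(4,17)*14=56 best=210, l++
l=3 r=16: min(18,17)*13=221 best=221 *, r--
l=3 r=15: min(18,13)*12=156 best=221, r--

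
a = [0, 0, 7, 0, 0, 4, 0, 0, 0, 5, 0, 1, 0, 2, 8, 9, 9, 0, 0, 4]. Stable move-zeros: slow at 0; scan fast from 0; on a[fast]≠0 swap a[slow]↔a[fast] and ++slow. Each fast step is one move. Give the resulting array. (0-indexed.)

slow=0 fast=0: a[fast]=0, fast++
slow=0 fast=1: a[fast]=0, fast++
slow=0 fast=2: a[fast]=7≠0 swap→a[0]=7, slow++,fast++
slow=1 fast=3: a[fast]=0, fast++
slow=1 fast=4: a[fast]=0, fast++
slow=1 fast=5: a[fast]=4≠0 swap→a[1]=4, slow++,fast++
slow=2 fast=6: a[fast]=0, fast++
slow=2 fast=7: a[fast]=0, fast++
slow=2 fast=8: a[fast]=0, fast++
slow=2 fast=9: a[fast]=5≠0 swap→a[2]=5, slow++,fast++
slow=3 fast=10: a[fast]=0, fast++
slow=3 fast=11: a[fast]=1≠0 swap→a[3]=1, slow++,fast++
slow=4 fast=12: a[fast]=0, fast++
slow=4 fast=13: a[fast]=2≠0 swap→a[4]=2, slow++,fast++
slow=5 fast=14: a[fast]=8≠0 swap→a[5]=8, slow++,fast++
slow=6 fast=15: a[fast]=9≠0 swap→a[6]=9, slow++,fast++
slow=7 fast=16: a[fast]=9≠0 swap→a[7]=9, slow++,fast++
slow=8 fast=17: a[fast]=0, fast++
slow=8 fast=18: a[fast]=0, fast++
slow=8 fast=19: a[fast]=4≠0 swap→a[8]=4, slow++,fast++

[7, 4, 5, 1, 2, 8, 9, 9, 4, 0, 0, 0, 0, 0, 0, 0, 0, 0, 0, 0]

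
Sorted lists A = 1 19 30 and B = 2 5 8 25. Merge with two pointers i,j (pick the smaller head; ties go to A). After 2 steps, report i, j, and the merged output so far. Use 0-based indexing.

i=1, j=1, merged so far=[1, 2]

i=0 j=0: A[i]=1<=B[j]=2 take 1, i++
i=1 j=0: A[i]=19>B[j]=2 take 2, j++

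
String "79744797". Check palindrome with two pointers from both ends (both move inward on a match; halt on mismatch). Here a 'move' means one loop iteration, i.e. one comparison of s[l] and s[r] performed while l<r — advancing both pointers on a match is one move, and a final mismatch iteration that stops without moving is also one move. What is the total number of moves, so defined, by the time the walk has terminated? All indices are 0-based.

[0,7] '7'=='7' → l++,r--
[1,6] '9'=='9' → l++,r--
[2,5] '7'=='7' → l++,r--
[3,4] '4'=='4' → l++,r--

4 moves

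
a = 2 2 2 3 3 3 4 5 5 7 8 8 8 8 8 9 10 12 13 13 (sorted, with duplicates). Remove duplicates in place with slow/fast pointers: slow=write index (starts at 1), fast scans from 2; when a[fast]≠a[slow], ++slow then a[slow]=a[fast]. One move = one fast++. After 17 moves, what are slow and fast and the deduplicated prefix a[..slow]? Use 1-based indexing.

slow=9, fast=19, prefix=[2, 3, 4, 5, 7, 8, 9, 10, 12]

(s=1,f=2) a[fast]=2=a[slow] dup → fast++
(s=1,f=3) a[fast]=2=a[slow] dup → fast++
(s=1,f=4) a[fast]=3≠a[slow]=2 write a[2]=3 → slow++,fast++
(s=2,f=5) a[fast]=3=a[slow] dup → fast++
(s=2,f=6) a[fast]=3=a[slow] dup → fast++
(s=2,f=7) a[fast]=4≠a[slow]=3 write a[3]=4 → slow++,fast++
(s=3,f=8) a[fast]=5≠a[slow]=4 write a[4]=5 → slow++,fast++
(s=4,f=9) a[fast]=5=a[slow] dup → fast++
(s=4,f=10) a[fast]=7≠a[slow]=5 write a[5]=7 → slow++,fast++
(s=5,f=11) a[fast]=8≠a[slow]=7 write a[6]=8 → slow++,fast++
(s=6,f=12) a[fast]=8=a[slow] dup → fast++
(s=6,f=13) a[fast]=8=a[slow] dup → fast++
(s=6,f=14) a[fast]=8=a[slow] dup → fast++
(s=6,f=15) a[fast]=8=a[slow] dup → fast++
(s=6,f=16) a[fast]=9≠a[slow]=8 write a[7]=9 → slow++,fast++
(s=7,f=17) a[fast]=10≠a[slow]=9 write a[8]=10 → slow++,fast++
(s=8,f=18) a[fast]=12≠a[slow]=10 write a[9]=12 → slow++,fast++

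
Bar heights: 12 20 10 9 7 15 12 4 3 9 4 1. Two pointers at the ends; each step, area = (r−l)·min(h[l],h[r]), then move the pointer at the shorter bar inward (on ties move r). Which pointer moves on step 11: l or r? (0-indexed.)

r

l=0 r=11: min(12,1)*11=11 best=11 *, r--
l=0 r=10: min(12,4)*10=40 best=40 *, r--
l=0 r=9: min(12,9)*9=81 best=81 *, r--
l=0 r=8: min(12,3)*8=24 best=81, r--
l=0 r=7: min(12,4)*7=28 best=81, r--
l=0 r=6: min(12,12)*6=72 best=81, r--
l=0 r=5: min(12,15)*5=60 best=81, l++
l=1 r=5: min(20,15)*4=60 best=81, r--
l=1 r=4: min(20,7)*3=21 best=81, r--
l=1 r=3: min(20,9)*2=18 best=81, r--
l=1 r=2: min(20,10)*1=10 best=81, r--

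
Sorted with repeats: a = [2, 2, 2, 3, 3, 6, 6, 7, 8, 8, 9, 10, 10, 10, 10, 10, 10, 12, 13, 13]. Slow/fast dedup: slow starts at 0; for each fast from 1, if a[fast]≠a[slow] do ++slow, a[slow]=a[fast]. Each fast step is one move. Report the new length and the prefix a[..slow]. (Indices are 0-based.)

(s=0,f=1) a[fast]=2=a[slow] dup → fast++
(s=0,f=2) a[fast]=2=a[slow] dup → fast++
(s=0,f=3) a[fast]=3≠a[slow]=2 write a[1]=3 → slow++,fast++
(s=1,f=4) a[fast]=3=a[slow] dup → fast++
(s=1,f=5) a[fast]=6≠a[slow]=3 write a[2]=6 → slow++,fast++
(s=2,f=6) a[fast]=6=a[slow] dup → fast++
(s=2,f=7) a[fast]=7≠a[slow]=6 write a[3]=7 → slow++,fast++
(s=3,f=8) a[fast]=8≠a[slow]=7 write a[4]=8 → slow++,fast++
(s=4,f=9) a[fast]=8=a[slow] dup → fast++
(s=4,f=10) a[fast]=9≠a[slow]=8 write a[5]=9 → slow++,fast++
(s=5,f=11) a[fast]=10≠a[slow]=9 write a[6]=10 → slow++,fast++
(s=6,f=12) a[fast]=10=a[slow] dup → fast++
(s=6,f=13) a[fast]=10=a[slow] dup → fast++
(s=6,f=14) a[fast]=10=a[slow] dup → fast++
(s=6,f=15) a[fast]=10=a[slow] dup → fast++
(s=6,f=16) a[fast]=10=a[slow] dup → fast++
(s=6,f=17) a[fast]=12≠a[slow]=10 write a[7]=12 → slow++,fast++
(s=7,f=18) a[fast]=13≠a[slow]=12 write a[8]=13 → slow++,fast++
(s=8,f=19) a[fast]=13=a[slow] dup → fast++

length 9; prefix = [2, 3, 6, 7, 8, 9, 10, 12, 13]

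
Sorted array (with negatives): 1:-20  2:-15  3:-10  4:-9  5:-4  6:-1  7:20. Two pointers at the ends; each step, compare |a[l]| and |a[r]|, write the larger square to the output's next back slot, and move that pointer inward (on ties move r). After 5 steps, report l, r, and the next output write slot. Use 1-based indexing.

l=1 r=7: |-20|<=|20| out[7]=400, r--
l=1 r=6: |-20|>|-1| out[6]=400, l++
l=2 r=6: |-15|>|-1| out[5]=225, l++
l=3 r=6: |-10|>|-1| out[4]=100, l++
l=4 r=6: |-9|>|-1| out[3]=81, l++

l=5, r=6, next write slot=2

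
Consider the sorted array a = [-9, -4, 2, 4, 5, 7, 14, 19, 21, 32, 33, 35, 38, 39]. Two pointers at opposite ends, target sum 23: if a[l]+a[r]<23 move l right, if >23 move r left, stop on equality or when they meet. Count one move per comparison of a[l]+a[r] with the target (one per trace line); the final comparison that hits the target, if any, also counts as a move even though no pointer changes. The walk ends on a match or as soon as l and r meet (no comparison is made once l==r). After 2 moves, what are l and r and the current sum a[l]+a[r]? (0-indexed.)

[0,13] -9+39=30 >23 → r--
[0,12] -9+38=29 >23 → r--

l=0, r=11, sum=26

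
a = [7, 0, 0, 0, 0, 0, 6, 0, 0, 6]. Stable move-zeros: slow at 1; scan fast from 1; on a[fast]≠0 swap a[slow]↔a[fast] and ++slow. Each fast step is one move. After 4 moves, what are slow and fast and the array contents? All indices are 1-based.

slow=2, fast=5, a=[7, 0, 0, 0, 0, 0, 6, 0, 0, 6]

slow=1 fast=1: a[fast]=7≠0 swap→a[1]=7, slow++,fast++
slow=2 fast=2: a[fast]=0, fast++
slow=2 fast=3: a[fast]=0, fast++
slow=2 fast=4: a[fast]=0, fast++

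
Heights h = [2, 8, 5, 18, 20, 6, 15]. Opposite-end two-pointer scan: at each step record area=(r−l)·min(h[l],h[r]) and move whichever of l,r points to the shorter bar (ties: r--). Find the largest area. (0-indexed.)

max area = 45

[0,6] min(2,15)*6=12 best=12 * → l++
[1,6] min(8,15)*5=40 best=40 * → l++
[2,6] min(5,15)*4=20 best=40 → l++
[3,6] min(18,15)*3=45 best=45 * → r--
[3,5] min(18,6)*2=12 best=45 → r--
[3,4] min(18,20)*1=18 best=45 → l++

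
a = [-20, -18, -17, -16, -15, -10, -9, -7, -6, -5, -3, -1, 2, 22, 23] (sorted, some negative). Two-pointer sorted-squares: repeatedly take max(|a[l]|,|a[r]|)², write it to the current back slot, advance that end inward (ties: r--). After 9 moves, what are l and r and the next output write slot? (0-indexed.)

l=7, r=12, next write slot=5

l=0 r=14: |-20|<=|23| out[14]=529, r--
l=0 r=13: |-20|<=|22| out[13]=484, r--
l=0 r=12: |-20|>|2| out[12]=400, l++
l=1 r=12: |-18|>|2| out[11]=324, l++
l=2 r=12: |-17|>|2| out[10]=289, l++
l=3 r=12: |-16|>|2| out[9]=256, l++
l=4 r=12: |-15|>|2| out[8]=225, l++
l=5 r=12: |-10|>|2| out[7]=100, l++
l=6 r=12: |-9|>|2| out[6]=81, l++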